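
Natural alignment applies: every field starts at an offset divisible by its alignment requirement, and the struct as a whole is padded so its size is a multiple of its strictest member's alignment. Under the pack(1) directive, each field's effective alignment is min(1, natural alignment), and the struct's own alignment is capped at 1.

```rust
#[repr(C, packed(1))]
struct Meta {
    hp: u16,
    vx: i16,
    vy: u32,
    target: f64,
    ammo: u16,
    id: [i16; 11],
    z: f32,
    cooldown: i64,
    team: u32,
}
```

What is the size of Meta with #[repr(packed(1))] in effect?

0..2  hp  (2B, 1-aligned)
2..4  vx  (2B, 1-aligned)
4..8  vy  (4B, 1-aligned)
8..16  target  (8B, 1-aligned)
16..18  ammo  (2B, 1-aligned)
18..40  id  (22B, 1-aligned)
40..44  z  (4B, 1-aligned)
44..52  cooldown  (8B, 1-aligned)
52..56  team  (4B, 1-aligned)
sizeof = 56, alignof = 1

56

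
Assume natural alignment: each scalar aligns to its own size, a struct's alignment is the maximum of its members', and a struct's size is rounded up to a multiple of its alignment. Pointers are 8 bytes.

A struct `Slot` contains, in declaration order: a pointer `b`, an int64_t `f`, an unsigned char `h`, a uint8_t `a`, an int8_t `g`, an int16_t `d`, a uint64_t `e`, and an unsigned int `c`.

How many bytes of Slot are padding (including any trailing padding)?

7

@0: b [8B, align 8] → 8
@8: f [8B, align 8] → 16
@16: h [1B, align 1] → 17
@17: a [1B, align 1] → 18
@18: g [1B, align 1] → 19
+1 pad (align 2)
@20: d [2B, align 2] → 22
+2 pad (align 8)
@24: e [8B, align 8] → 32
@32: c [4B, align 4] → 36
+4 tail pad (align 8)
size 40, align 8
data bytes 33, size 40 → padding 7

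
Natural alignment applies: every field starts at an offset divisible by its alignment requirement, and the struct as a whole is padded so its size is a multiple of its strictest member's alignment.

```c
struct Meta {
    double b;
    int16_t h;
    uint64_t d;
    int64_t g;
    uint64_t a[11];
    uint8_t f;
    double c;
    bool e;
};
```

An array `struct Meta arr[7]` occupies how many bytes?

1008

@0: b [8B, align 8] → 8
@8: h [2B, align 2] → 10
+6 pad (align 8)
@16: d [8B, align 8] → 24
@24: g [8B, align 8] → 32
@32: a [88B, align 8] → 120
@120: f [1B, align 1] → 121
+7 pad (align 8)
@128: c [8B, align 8] → 136
@136: e [1B, align 1] → 137
+7 tail pad (align 8)
size 144, align 8
array of 7: 7 × 144 = 1008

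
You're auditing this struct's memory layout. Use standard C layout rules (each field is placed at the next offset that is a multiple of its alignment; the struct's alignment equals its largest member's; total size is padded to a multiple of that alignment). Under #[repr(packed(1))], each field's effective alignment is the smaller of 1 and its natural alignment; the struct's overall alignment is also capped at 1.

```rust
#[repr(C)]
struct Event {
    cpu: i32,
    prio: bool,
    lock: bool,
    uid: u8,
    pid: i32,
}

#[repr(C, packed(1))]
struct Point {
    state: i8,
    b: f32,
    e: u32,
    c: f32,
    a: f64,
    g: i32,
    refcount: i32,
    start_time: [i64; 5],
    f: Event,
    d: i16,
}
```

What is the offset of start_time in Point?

Event: cpu at 0 (size 4, align 4) → ends 4; prio at 4 (size 1, align 1) → ends 5; lock at 5 (size 1, align 1) → ends 6; uid at 6 (size 1, align 1) → ends 7; pad 1 to align 4 for pid; pid at 8 (size 4, align 4) → ends 12; total 12 bytes, alignment 4
state at 0 (size 1, align 1) → ends 1
b at 1 (size 4, align 1) → ends 5
e at 5 (size 4, align 1) → ends 9
c at 9 (size 4, align 1) → ends 13
a at 13 (size 8, align 1) → ends 21
g at 21 (size 4, align 1) → ends 25
refcount at 25 (size 4, align 1) → ends 29
start_time at 29 (size 40, align 1) → ends 69

29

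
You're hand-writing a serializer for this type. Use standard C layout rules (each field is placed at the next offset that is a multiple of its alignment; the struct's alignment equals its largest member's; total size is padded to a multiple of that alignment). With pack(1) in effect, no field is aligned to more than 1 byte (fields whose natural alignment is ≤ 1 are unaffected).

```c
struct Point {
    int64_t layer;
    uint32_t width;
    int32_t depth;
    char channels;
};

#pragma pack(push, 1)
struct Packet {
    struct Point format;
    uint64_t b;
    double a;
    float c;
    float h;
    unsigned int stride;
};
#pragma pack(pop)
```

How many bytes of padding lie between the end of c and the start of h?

Point: @0: layer [8B, align 8] → 8; @8: width [4B, align 4] → 12; @12: depth [4B, align 4] → 16; @16: channels [1B, align 1] → 17; +7 tail pad (align 8); size 24, align 8
@0: format [24B, align 1] → 24
@24: b [8B, align 1] → 32
@32: a [8B, align 1] → 40
@40: c [4B, align 1] → 44
@44: h [4B, align 1] → 48

0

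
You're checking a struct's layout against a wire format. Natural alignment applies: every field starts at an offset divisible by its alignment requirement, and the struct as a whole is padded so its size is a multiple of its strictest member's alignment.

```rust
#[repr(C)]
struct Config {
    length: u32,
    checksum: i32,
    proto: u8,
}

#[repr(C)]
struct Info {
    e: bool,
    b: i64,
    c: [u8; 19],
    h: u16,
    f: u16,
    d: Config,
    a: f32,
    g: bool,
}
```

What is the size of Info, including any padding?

Config: length at 0 (size 4, align 4) → ends 4; checksum at 4 (size 4, align 4) → ends 8; proto at 8 (size 1, align 1) → ends 9; tail pad 3 to reach multiple of 4; total 12 bytes, alignment 4
e at 0 (size 1, align 1) → ends 1
pad 7 to align 8 for b
b at 8 (size 8, align 8) → ends 16
c at 16 (size 19, align 1) → ends 35
pad 1 to align 2 for h
h at 36 (size 2, align 2) → ends 38
f at 38 (size 2, align 2) → ends 40
d at 40 (size 12, align 4) → ends 52
a at 52 (size 4, align 4) → ends 56
g at 56 (size 1, align 1) → ends 57
tail pad 7 to reach multiple of 8
total 64 bytes, alignment 8

64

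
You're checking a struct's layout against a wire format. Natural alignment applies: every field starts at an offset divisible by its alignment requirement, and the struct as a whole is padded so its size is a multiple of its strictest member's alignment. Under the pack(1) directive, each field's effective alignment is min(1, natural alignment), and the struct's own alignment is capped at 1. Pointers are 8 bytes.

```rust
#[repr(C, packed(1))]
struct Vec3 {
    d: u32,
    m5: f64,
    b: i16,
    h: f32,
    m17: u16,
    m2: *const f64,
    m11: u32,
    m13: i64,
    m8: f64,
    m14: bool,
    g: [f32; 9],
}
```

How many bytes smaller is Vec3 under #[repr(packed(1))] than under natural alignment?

natural layout:
  0..4  d  (4B, 4-aligned)
  4..8  -- padding (4B)
  8..16  m5  (8B, 8-aligned)
  16..18  b  (2B, 2-aligned)
  18..20  -- padding (2B)
  20..24  h  (4B, 4-aligned)
  24..26  m17  (2B, 2-aligned)
  26..32  -- padding (6B)
  32..40  m2  (8B, 8-aligned)
  40..44  m11  (4B, 4-aligned)
  44..48  -- padding (4B)
  48..56  m13  (8B, 8-aligned)
  56..64  m8  (8B, 8-aligned)
  64..65  m14  (1B, 1-aligned)
  65..68  -- padding (3B)
  68..104  g  (36B, 4-aligned)
  sizeof = 104, alignof = 8
packed(1) layout:
  0..4  d  (4B, 1-aligned)
  4..12  m5  (8B, 1-aligned)
  12..14  b  (2B, 1-aligned)
  14..18  h  (4B, 1-aligned)
  18..20  m17  (2B, 1-aligned)
  20..28  m2  (8B, 1-aligned)
  28..32  m11  (4B, 1-aligned)
  32..40  m13  (8B, 1-aligned)
  40..48  m8  (8B, 1-aligned)
  48..49  m14  (1B, 1-aligned)
  49..85  g  (36B, 1-aligned)
  sizeof = 85, alignof = 1
104 − 85 = 19

19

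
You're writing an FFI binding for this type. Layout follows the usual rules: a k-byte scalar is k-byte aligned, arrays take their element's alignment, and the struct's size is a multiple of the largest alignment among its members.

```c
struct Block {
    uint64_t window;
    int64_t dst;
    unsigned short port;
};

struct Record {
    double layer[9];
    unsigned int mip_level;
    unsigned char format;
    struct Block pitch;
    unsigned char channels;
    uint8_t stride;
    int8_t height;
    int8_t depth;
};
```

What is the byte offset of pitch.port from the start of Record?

Block: 0..8  window  (8B, 8-aligned); 8..16  dst  (8B, 8-aligned); 16..18  port  (2B, 2-aligned); 18..24  -- tail padding (6B); sizeof = 24, alignof = 8
0..72  layer  (72B, 8-aligned)
72..76  mip_level  (4B, 4-aligned)
76..77  format  (1B, 1-aligned)
77..80  -- padding (3B)
80..104  pitch  (24B, 8-aligned)
within Block: port at 16
80 + 16 = 96

96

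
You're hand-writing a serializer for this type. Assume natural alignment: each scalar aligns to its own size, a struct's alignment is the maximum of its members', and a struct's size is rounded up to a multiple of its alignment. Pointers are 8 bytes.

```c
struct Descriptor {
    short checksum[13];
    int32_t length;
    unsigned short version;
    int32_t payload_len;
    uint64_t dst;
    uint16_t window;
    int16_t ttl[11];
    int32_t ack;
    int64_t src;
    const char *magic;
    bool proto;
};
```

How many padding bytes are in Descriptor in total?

checksum at 0 (size 26, align 2) → ends 26
pad 2 to align 4 for length
length at 28 (size 4, align 4) → ends 32
version at 32 (size 2, align 2) → ends 34
pad 2 to align 4 for payload_len
payload_len at 36 (size 4, align 4) → ends 40
dst at 40 (size 8, align 8) → ends 48
window at 48 (size 2, align 2) → ends 50
ttl at 50 (size 22, align 2) → ends 72
ack at 72 (size 4, align 4) → ends 76
pad 4 to align 8 for src
src at 80 (size 8, align 8) → ends 88
magic at 88 (size 8, align 8) → ends 96
proto at 96 (size 1, align 1) → ends 97
tail pad 7 to reach multiple of 8
total 104 bytes, alignment 8
data bytes 89, size 104 → padding 15

15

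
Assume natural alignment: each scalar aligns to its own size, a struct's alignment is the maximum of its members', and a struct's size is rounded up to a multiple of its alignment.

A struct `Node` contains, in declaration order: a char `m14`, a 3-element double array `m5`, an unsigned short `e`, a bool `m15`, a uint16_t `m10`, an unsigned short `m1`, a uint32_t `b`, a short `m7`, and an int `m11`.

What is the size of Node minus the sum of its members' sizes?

14

m14 at 0 (size 1, align 1) → ends 1
pad 7 to align 8 for m5
m5 at 8 (size 24, align 8) → ends 32
e at 32 (size 2, align 2) → ends 34
m15 at 34 (size 1, align 1) → ends 35
pad 1 to align 2 for m10
m10 at 36 (size 2, align 2) → ends 38
m1 at 38 (size 2, align 2) → ends 40
b at 40 (size 4, align 4) → ends 44
m7 at 44 (size 2, align 2) → ends 46
pad 2 to align 4 for m11
m11 at 48 (size 4, align 4) → ends 52
tail pad 4 to reach multiple of 8
total 56 bytes, alignment 8
data bytes 42, size 56 → padding 14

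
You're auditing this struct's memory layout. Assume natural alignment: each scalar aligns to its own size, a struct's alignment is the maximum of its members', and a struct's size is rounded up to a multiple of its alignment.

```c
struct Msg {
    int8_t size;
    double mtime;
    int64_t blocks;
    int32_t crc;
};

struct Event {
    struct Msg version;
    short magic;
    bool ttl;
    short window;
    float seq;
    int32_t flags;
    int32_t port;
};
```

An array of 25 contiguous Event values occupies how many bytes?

Msg: size at 0 (size 1, align 1) → ends 1; pad 7 to align 8 for mtime; mtime at 8 (size 8, align 8) → ends 16; blocks at 16 (size 8, align 8) → ends 24; crc at 24 (size 4, align 4) → ends 28; tail pad 4 to reach multiple of 8; total 32 bytes, alignment 8
version at 0 (size 32, align 8) → ends 32
magic at 32 (size 2, align 2) → ends 34
ttl at 34 (size 1, align 1) → ends 35
pad 1 to align 2 for window
window at 36 (size 2, align 2) → ends 38
pad 2 to align 4 for seq
seq at 40 (size 4, align 4) → ends 44
flags at 44 (size 4, align 4) → ends 48
port at 48 (size 4, align 4) → ends 52
tail pad 4 to reach multiple of 8
total 56 bytes, alignment 8
array of 25: 25 × 56 = 1400

1400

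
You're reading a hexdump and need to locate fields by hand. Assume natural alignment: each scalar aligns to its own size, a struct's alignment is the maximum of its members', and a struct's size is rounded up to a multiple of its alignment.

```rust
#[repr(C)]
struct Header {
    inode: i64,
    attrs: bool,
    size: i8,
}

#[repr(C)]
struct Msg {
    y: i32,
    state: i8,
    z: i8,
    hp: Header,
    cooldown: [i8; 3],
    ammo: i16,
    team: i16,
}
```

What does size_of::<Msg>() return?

32 bytes

Header: 0..8  inode  (8B, 8-aligned); 8..9  attrs  (1B, 1-aligned); 9..10  size  (1B, 1-aligned); 10..16  -- tail padding (6B); sizeof = 16, alignof = 8
0..4  y  (4B, 4-aligned)
4..5  state  (1B, 1-aligned)
5..6  z  (1B, 1-aligned)
6..8  -- padding (2B)
8..24  hp  (16B, 8-aligned)
24..27  cooldown  (3B, 1-aligned)
27..28  -- padding (1B)
28..30  ammo  (2B, 2-aligned)
30..32  team  (2B, 2-aligned)
sizeof = 32, alignof = 8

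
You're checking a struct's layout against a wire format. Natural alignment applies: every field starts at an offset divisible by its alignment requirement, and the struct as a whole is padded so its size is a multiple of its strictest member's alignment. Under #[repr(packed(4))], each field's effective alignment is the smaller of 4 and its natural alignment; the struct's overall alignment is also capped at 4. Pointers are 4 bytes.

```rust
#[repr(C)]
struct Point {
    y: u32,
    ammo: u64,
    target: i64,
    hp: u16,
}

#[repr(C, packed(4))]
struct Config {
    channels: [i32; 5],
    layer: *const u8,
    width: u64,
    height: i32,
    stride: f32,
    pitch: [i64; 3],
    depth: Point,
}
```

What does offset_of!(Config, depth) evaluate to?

Point: y at 0 (size 4, align 4) → ends 4; pad 4 to align 8 for ammo; ammo at 8 (size 8, align 8) → ends 16; target at 16 (size 8, align 8) → ends 24; hp at 24 (size 2, align 2) → ends 26; tail pad 6 to reach multiple of 8; total 32 bytes, alignment 8
channels at 0 (size 20, align 4) → ends 20
layer at 20 (size 4, align 4) → ends 24
width at 24 (size 8, align 4) → ends 32
height at 32 (size 4, align 4) → ends 36
stride at 36 (size 4, align 4) → ends 40
pitch at 40 (size 24, align 4) → ends 64
depth at 64 (size 32, align 4) → ends 96

64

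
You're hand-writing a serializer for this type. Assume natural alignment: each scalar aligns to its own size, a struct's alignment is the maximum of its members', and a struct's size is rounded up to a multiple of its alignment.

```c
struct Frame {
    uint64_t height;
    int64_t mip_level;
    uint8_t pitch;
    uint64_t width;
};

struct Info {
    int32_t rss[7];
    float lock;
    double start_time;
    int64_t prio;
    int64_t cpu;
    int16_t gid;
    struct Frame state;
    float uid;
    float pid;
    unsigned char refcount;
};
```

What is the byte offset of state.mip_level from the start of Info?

Frame: height at 0 (size 8, align 8) → ends 8; mip_level at 8 (size 8, align 8) → ends 16; pitch at 16 (size 1, align 1) → ends 17; pad 7 to align 8 for width; width at 24 (size 8, align 8) → ends 32; total 32 bytes, alignment 8
rss at 0 (size 28, align 4) → ends 28
lock at 28 (size 4, align 4) → ends 32
start_time at 32 (size 8, align 8) → ends 40
prio at 40 (size 8, align 8) → ends 48
cpu at 48 (size 8, align 8) → ends 56
gid at 56 (size 2, align 2) → ends 58
pad 6 to align 8 for state
state at 64 (size 32, align 8) → ends 96
within Frame: mip_level at 8
64 + 8 = 72

72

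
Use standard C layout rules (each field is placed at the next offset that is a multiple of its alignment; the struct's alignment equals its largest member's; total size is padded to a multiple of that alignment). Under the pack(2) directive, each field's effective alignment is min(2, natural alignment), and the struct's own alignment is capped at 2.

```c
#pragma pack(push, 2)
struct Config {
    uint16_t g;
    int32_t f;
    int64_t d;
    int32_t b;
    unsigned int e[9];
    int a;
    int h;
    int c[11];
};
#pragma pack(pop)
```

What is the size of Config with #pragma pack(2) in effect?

106

g at 0 (size 2, align 2) → ends 2
f at 2 (size 4, align 2) → ends 6
d at 6 (size 8, align 2) → ends 14
b at 14 (size 4, align 2) → ends 18
e at 18 (size 36, align 2) → ends 54
a at 54 (size 4, align 2) → ends 58
h at 58 (size 4, align 2) → ends 62
c at 62 (size 44, align 2) → ends 106
total 106 bytes, alignment 2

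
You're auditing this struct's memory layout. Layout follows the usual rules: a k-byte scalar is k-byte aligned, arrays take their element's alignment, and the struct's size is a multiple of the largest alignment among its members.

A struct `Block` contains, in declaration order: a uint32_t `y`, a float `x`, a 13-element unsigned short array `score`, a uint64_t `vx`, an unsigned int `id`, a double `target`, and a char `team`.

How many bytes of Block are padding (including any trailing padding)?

17

@0: y [4B, align 4] → 4
@4: x [4B, align 4] → 8
@8: score [26B, align 2] → 34
+6 pad (align 8)
@40: vx [8B, align 8] → 48
@48: id [4B, align 4] → 52
+4 pad (align 8)
@56: target [8B, align 8] → 64
@64: team [1B, align 1] → 65
+7 tail pad (align 8)
size 72, align 8
data bytes 55, size 72 → padding 17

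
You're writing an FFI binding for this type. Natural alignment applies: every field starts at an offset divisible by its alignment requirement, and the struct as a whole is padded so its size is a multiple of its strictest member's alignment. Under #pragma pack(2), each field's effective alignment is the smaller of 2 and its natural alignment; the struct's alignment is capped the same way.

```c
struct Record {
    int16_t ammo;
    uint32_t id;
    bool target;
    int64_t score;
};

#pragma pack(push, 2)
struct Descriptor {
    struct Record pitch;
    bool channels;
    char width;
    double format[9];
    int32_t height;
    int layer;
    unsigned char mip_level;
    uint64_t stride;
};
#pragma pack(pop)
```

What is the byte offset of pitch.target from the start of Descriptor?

Record: 0..2  ammo  (2B, 2-aligned); 2..4  -- padding (2B); 4..8  id  (4B, 4-aligned); 8..9  target  (1B, 1-aligned); 9..16  -- padding (7B); 16..24  score  (8B, 8-aligned); sizeof = 24, alignof = 8
0..24  pitch  (24B, 2-aligned)
within Record: target at 8
0 + 8 = 8

8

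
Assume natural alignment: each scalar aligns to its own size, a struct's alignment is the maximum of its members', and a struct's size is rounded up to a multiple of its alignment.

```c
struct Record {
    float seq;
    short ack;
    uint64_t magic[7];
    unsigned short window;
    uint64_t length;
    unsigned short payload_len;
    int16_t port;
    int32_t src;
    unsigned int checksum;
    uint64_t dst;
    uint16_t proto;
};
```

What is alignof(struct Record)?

8

member alignments: seq=4, ack=2, magic=8, window=2, length=8, payload_len=2, port=2, src=4, checksum=4, dst=8, proto=2
max = 8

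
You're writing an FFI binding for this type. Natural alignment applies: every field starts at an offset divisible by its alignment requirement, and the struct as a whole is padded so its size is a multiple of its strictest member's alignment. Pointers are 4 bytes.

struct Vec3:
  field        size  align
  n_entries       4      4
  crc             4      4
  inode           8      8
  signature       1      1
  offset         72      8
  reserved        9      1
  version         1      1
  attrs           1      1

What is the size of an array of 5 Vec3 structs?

n_entries at 0 (size 4, align 4) → ends 4
crc at 4 (size 4, align 4) → ends 8
inode at 8 (size 8, align 8) → ends 16
signature at 16 (size 1, align 1) → ends 17
pad 7 to align 8 for offset
offset at 24 (size 72, align 8) → ends 96
reserved at 96 (size 9, align 1) → ends 105
version at 105 (size 1, align 1) → ends 106
attrs at 106 (size 1, align 1) → ends 107
tail pad 5 to reach multiple of 8
total 112 bytes, alignment 8
array of 5: 5 × 112 = 560

560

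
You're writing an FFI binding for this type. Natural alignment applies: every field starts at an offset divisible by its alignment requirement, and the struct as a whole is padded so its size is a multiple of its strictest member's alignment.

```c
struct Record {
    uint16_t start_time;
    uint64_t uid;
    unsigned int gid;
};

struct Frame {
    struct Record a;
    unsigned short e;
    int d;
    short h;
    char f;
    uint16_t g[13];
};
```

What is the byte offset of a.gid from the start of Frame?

Record: @0: start_time [2B, align 2] → 2; +6 pad (align 8); @8: uid [8B, align 8] → 16; @16: gid [4B, align 4] → 20; +4 tail pad (align 8); size 24, align 8
@0: a [24B, align 8] → 24
within Record: gid at 16
0 + 16 = 16

16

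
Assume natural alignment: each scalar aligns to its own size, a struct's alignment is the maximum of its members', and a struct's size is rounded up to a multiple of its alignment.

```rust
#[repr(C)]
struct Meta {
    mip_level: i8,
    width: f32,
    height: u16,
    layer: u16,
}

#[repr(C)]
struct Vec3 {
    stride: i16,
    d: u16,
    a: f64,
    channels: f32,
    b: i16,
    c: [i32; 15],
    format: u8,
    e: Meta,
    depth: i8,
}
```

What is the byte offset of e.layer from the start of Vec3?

98

Meta: 0..1  mip_level  (1B, 1-aligned); 1..4  -- padding (3B); 4..8  width  (4B, 4-aligned); 8..10  height  (2B, 2-aligned); 10..12  layer  (2B, 2-aligned); sizeof = 12, alignof = 4
0..2  stride  (2B, 2-aligned)
2..4  d  (2B, 2-aligned)
4..8  -- padding (4B)
8..16  a  (8B, 8-aligned)
16..20  channels  (4B, 4-aligned)
20..22  b  (2B, 2-aligned)
22..24  -- padding (2B)
24..84  c  (60B, 4-aligned)
84..85  format  (1B, 1-aligned)
85..88  -- padding (3B)
88..100  e  (12B, 4-aligned)
within Meta: layer at 10
88 + 10 = 98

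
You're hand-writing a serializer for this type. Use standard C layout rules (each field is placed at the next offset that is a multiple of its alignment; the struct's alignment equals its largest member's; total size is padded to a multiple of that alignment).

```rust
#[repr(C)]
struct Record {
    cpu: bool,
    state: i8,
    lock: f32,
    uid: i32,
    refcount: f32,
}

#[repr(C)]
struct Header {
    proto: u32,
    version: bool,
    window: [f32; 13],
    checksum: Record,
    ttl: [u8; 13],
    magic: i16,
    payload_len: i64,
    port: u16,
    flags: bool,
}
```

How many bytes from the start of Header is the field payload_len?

Record: @0: cpu [1B, align 1] → 1; @1: state [1B, align 1] → 2; +2 pad (align 4); @4: lock [4B, align 4] → 8; @8: uid [4B, align 4] → 12; @12: refcount [4B, align 4] → 16; size 16, align 4
@0: proto [4B, align 4] → 4
@4: version [1B, align 1] → 5
+3 pad (align 4)
@8: window [52B, align 4] → 60
@60: checksum [16B, align 4] → 76
@76: ttl [13B, align 1] → 89
+1 pad (align 2)
@90: magic [2B, align 2] → 92
+4 pad (align 8)
@96: payload_len [8B, align 8] → 104

96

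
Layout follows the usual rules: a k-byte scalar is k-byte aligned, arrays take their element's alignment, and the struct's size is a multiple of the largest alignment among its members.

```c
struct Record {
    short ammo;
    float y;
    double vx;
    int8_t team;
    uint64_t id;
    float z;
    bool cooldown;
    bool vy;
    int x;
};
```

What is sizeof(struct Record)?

48

@0: ammo [2B, align 2] → 2
+2 pad (align 4)
@4: y [4B, align 4] → 8
@8: vx [8B, align 8] → 16
@16: team [1B, align 1] → 17
+7 pad (align 8)
@24: id [8B, align 8] → 32
@32: z [4B, align 4] → 36
@36: cooldown [1B, align 1] → 37
@37: vy [1B, align 1] → 38
+2 pad (align 4)
@40: x [4B, align 4] → 44
+4 tail pad (align 8)
size 48, align 8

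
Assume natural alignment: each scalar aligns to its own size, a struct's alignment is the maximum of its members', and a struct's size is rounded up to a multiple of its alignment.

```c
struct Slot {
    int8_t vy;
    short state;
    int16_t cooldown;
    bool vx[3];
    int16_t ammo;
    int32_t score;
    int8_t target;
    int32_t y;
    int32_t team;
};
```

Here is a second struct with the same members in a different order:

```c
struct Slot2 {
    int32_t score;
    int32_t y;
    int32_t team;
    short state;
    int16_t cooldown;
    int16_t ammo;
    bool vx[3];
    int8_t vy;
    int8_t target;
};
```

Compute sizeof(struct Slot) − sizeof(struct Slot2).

vy at 0 (size 1, align 1) → ends 1
pad 1 to align 2 for state
state at 2 (size 2, align 2) → ends 4
cooldown at 4 (size 2, align 2) → ends 6
vx at 6 (size 3, align 1) → ends 9
pad 1 to align 2 for ammo
ammo at 10 (size 2, align 2) → ends 12
score at 12 (size 4, align 4) → ends 16
target at 16 (size 1, align 1) → ends 17
pad 3 to align 4 for y
y at 20 (size 4, align 4) → ends 24
team at 24 (size 4, align 4) → ends 28
total 28 bytes, alignment 4
— Slot2 —
score at 0 (size 4, align 4) → ends 4
y at 4 (size 4, align 4) → ends 8
team at 8 (size 4, align 4) → ends 12
state at 12 (size 2, align 2) → ends 14
cooldown at 14 (size 2, align 2) → ends 16
ammo at 16 (size 2, align 2) → ends 18
vx at 18 (size 3, align 1) → ends 21
vy at 21 (size 1, align 1) → ends 22
target at 22 (size 1, align 1) → ends 23
tail pad 1 to reach multiple of 4
total 24 bytes, alignment 4
28 − 24 = 4

4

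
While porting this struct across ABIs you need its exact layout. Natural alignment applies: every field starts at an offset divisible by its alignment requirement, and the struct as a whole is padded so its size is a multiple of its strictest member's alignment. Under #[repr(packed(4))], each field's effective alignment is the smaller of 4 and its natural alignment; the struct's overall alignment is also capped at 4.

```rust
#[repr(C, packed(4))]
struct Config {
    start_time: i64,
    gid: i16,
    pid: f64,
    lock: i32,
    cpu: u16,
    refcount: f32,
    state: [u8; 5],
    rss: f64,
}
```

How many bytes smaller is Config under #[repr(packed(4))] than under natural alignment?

natural layout:
  @0: start_time [8B, align 8] → 8
  @8: gid [2B, align 2] → 10
  +6 pad (align 8)
  @16: pid [8B, align 8] → 24
  @24: lock [4B, align 4] → 28
  @28: cpu [2B, align 2] → 30
  +2 pad (align 4)
  @32: refcount [4B, align 4] → 36
  @36: state [5B, align 1] → 41
  +7 pad (align 8)
  @48: rss [8B, align 8] → 56
  size 56, align 8
packed(4) layout:
  @0: start_time [8B, align 4] → 8
  @8: gid [2B, align 2] → 10
  +2 pad (align 4)
  @12: pid [8B, align 4] → 20
  @20: lock [4B, align 4] → 24
  @24: cpu [2B, align 2] → 26
  +2 pad (align 4)
  @28: refcount [4B, align 4] → 32
  @32: state [5B, align 1] → 37
  +3 pad (align 4)
  @40: rss [8B, align 4] → 48
  size 48, align 4
56 − 48 = 8

8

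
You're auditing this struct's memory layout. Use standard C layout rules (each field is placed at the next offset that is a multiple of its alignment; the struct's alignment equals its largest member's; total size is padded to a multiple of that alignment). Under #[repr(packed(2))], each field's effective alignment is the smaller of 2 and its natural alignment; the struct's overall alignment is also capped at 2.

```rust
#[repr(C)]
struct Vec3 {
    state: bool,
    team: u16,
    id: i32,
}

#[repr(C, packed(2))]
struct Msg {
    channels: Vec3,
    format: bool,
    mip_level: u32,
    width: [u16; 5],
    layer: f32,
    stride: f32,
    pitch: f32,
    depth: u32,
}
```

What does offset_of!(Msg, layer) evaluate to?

Vec3: @0: state [1B, align 1] → 1; +1 pad (align 2); @2: team [2B, align 2] → 4; @4: id [4B, align 4] → 8; size 8, align 4
@0: channels [8B, align 2] → 8
@8: format [1B, align 1] → 9
+1 pad (align 2)
@10: mip_level [4B, align 2] → 14
@14: width [10B, align 2] → 24
@24: layer [4B, align 2] → 28

24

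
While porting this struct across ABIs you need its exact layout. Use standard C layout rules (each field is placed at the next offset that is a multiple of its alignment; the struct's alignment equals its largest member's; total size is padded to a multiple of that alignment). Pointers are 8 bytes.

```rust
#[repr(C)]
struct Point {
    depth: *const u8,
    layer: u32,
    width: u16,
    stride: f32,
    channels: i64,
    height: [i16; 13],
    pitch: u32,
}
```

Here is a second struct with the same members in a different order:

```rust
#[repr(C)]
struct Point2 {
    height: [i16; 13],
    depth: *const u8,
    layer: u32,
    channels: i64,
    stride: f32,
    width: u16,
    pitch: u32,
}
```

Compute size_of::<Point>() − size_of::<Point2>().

depth at 0 (size 8, align 8) → ends 8
layer at 8 (size 4, align 4) → ends 12
width at 12 (size 2, align 2) → ends 14
pad 2 to align 4 for stride
stride at 16 (size 4, align 4) → ends 20
pad 4 to align 8 for channels
channels at 24 (size 8, align 8) → ends 32
height at 32 (size 26, align 2) → ends 58
pad 2 to align 4 for pitch
pitch at 60 (size 4, align 4) → ends 64
total 64 bytes, alignment 8
— Point2 —
height at 0 (size 26, align 2) → ends 26
pad 6 to align 8 for depth
depth at 32 (size 8, align 8) → ends 40
layer at 40 (size 4, align 4) → ends 44
pad 4 to align 8 for channels
channels at 48 (size 8, align 8) → ends 56
stride at 56 (size 4, align 4) → ends 60
width at 60 (size 2, align 2) → ends 62
pad 2 to align 4 for pitch
pitch at 64 (size 4, align 4) → ends 68
tail pad 4 to reach multiple of 8
total 72 bytes, alignment 8
64 − 72 = -8

-8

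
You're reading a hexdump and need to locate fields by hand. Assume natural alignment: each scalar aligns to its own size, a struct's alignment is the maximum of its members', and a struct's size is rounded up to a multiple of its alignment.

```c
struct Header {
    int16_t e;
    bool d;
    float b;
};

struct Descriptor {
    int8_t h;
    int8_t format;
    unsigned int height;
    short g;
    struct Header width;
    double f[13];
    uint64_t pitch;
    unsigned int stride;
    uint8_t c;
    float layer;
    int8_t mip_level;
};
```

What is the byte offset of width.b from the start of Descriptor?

16

Header: @0: e [2B, align 2] → 2; @2: d [1B, align 1] → 3; +1 pad (align 4); @4: b [4B, align 4] → 8; size 8, align 4
@0: h [1B, align 1] → 1
@1: format [1B, align 1] → 2
+2 pad (align 4)
@4: height [4B, align 4] → 8
@8: g [2B, align 2] → 10
+2 pad (align 4)
@12: width [8B, align 4] → 20
within Header: b at 4
12 + 4 = 16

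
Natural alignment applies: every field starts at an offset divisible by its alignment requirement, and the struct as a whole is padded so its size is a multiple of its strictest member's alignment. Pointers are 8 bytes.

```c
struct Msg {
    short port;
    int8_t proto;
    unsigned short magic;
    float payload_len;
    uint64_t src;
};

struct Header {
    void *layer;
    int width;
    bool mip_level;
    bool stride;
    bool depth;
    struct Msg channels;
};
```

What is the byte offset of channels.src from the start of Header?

32

Msg: port at 0 (size 2, align 2) → ends 2; proto at 2 (size 1, align 1) → ends 3; pad 1 to align 2 for magic; magic at 4 (size 2, align 2) → ends 6; pad 2 to align 4 for payload_len; payload_len at 8 (size 4, align 4) → ends 12; pad 4 to align 8 for src; src at 16 (size 8, align 8) → ends 24; total 24 bytes, alignment 8
layer at 0 (size 8, align 8) → ends 8
width at 8 (size 4, align 4) → ends 12
mip_level at 12 (size 1, align 1) → ends 13
stride at 13 (size 1, align 1) → ends 14
depth at 14 (size 1, align 1) → ends 15
pad 1 to align 8 for channels
channels at 16 (size 24, align 8) → ends 40
within Msg: src at 16
16 + 16 = 32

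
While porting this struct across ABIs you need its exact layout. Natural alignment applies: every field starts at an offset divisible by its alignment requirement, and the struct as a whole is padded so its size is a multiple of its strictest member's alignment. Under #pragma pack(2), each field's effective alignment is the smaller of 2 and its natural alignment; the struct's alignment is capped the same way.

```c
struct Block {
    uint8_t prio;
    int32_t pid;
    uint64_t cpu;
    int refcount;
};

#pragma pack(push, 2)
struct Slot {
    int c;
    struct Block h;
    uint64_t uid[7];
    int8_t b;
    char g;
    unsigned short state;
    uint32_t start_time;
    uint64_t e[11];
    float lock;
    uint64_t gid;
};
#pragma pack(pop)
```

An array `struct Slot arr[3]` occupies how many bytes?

Block: prio at 0 (size 1, align 1) → ends 1; pad 3 to align 4 for pid; pid at 4 (size 4, align 4) → ends 8; cpu at 8 (size 8, align 8) → ends 16; refcount at 16 (size 4, align 4) → ends 20; tail pad 4 to reach multiple of 8; total 24 bytes, alignment 8
c at 0 (size 4, align 2) → ends 4
h at 4 (size 24, align 2) → ends 28
uid at 28 (size 56, align 2) → ends 84
b at 84 (size 1, align 1) → ends 85
g at 85 (size 1, align 1) → ends 86
state at 86 (size 2, align 2) → ends 88
start_time at 88 (size 4, align 2) → ends 92
e at 92 (size 88, align 2) → ends 180
lock at 180 (size 4, align 2) → ends 184
gid at 184 (size 8, align 2) → ends 192
total 192 bytes, alignment 2
array of 3: 3 × 192 = 576

576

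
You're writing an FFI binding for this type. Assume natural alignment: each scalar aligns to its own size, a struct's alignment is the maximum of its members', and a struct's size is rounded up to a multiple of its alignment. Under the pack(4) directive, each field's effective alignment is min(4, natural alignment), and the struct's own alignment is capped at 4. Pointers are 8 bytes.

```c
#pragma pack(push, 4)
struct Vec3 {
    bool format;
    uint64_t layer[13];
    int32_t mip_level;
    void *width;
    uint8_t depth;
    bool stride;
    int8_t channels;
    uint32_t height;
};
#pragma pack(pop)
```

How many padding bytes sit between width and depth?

0

0..1  format  (1B, 1-aligned)
1..4  -- padding (3B)
4..108  layer  (104B, 4-aligned)
108..112  mip_level  (4B, 4-aligned)
112..120  width  (8B, 4-aligned)
120..121  depth  (1B, 1-aligned)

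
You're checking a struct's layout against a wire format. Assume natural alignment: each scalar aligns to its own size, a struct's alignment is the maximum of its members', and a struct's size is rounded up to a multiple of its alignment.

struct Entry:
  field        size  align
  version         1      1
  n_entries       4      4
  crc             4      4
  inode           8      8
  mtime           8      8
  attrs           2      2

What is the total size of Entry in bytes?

40

version at 0 (size 1, align 1) → ends 1
pad 3 to align 4 for n_entries
n_entries at 4 (size 4, align 4) → ends 8
crc at 8 (size 4, align 4) → ends 12
pad 4 to align 8 for inode
inode at 16 (size 8, align 8) → ends 24
mtime at 24 (size 8, align 8) → ends 32
attrs at 32 (size 2, align 2) → ends 34
tail pad 6 to reach multiple of 8
total 40 bytes, alignment 8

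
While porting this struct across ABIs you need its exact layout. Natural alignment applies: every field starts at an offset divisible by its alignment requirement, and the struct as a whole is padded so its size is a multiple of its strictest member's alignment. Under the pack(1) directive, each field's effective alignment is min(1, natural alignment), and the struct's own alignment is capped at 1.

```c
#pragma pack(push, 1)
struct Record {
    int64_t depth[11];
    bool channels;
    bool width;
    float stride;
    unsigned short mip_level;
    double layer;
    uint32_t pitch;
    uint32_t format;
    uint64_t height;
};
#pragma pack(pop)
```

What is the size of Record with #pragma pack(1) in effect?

120

@0: depth [88B, align 1] → 88
@88: channels [1B, align 1] → 89
@89: width [1B, align 1] → 90
@90: stride [4B, align 1] → 94
@94: mip_level [2B, align 1] → 96
@96: layer [8B, align 1] → 104
@104: pitch [4B, align 1] → 108
@108: format [4B, align 1] → 112
@112: height [8B, align 1] → 120
size 120, align 1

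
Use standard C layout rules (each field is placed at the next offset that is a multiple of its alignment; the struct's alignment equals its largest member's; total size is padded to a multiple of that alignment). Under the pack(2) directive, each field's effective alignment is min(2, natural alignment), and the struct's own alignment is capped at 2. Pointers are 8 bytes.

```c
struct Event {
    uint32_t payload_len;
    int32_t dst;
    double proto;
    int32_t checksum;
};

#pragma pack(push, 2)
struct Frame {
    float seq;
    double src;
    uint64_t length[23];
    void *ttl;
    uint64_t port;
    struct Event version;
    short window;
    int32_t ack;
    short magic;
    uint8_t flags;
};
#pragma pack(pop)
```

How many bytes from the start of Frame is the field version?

Event: @0: payload_len [4B, align 4] → 4; @4: dst [4B, align 4] → 8; @8: proto [8B, align 8] → 16; @16: checksum [4B, align 4] → 20; +4 tail pad (align 8); size 24, align 8
@0: seq [4B, align 2] → 4
@4: src [8B, align 2] → 12
@12: length [184B, align 2] → 196
@196: ttl [8B, align 2] → 204
@204: port [8B, align 2] → 212
@212: version [24B, align 2] → 236

212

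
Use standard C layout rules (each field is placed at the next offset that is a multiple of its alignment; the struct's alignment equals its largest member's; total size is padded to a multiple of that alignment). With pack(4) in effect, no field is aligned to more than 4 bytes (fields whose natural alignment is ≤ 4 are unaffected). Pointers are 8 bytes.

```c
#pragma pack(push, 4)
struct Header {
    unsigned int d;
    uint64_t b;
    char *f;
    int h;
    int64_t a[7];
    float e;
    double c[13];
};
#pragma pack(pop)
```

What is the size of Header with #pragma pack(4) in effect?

@0: d [4B, align 4] → 4
@4: b [8B, align 4] → 12
@12: f [8B, align 4] → 20
@20: h [4B, align 4] → 24
@24: a [56B, align 4] → 80
@80: e [4B, align 4] → 84
@84: c [104B, align 4] → 188
size 188, align 4

188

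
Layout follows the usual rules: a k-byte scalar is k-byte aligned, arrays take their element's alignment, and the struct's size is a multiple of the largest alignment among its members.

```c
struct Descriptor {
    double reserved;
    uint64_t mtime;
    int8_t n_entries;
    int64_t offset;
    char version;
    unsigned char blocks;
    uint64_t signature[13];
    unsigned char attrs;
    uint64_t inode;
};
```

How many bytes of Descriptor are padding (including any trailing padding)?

@0: reserved [8B, align 8] → 8
@8: mtime [8B, align 8] → 16
@16: n_entries [1B, align 1] → 17
+7 pad (align 8)
@24: offset [8B, align 8] → 32
@32: version [1B, align 1] → 33
@33: blocks [1B, align 1] → 34
+6 pad (align 8)
@40: signature [104B, align 8] → 144
@144: attrs [1B, align 1] → 145
+7 pad (align 8)
@152: inode [8B, align 8] → 160
size 160, align 8
data bytes 140, size 160 → padding 20

20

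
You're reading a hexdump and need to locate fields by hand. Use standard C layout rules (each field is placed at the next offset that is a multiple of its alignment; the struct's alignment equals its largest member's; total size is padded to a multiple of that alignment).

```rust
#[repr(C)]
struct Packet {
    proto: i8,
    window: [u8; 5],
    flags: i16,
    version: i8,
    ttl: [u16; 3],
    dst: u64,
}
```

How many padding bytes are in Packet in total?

0..1  proto  (1B, 1-aligned)
1..6  window  (5B, 1-aligned)
6..8  flags  (2B, 2-aligned)
8..9  version  (1B, 1-aligned)
9..10  -- padding (1B)
10..16  ttl  (6B, 2-aligned)
16..24  dst  (8B, 8-aligned)
sizeof = 24, alignof = 8
data bytes 23, size 24 → padding 1

1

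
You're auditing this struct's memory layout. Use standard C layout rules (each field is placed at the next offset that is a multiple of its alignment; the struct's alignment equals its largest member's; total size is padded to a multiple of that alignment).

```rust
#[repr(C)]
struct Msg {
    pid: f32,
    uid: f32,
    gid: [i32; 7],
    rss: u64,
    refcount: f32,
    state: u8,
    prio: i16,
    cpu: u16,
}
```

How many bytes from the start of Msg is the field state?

pid at 0 (size 4, align 4) → ends 4
uid at 4 (size 4, align 4) → ends 8
gid at 8 (size 28, align 4) → ends 36
pad 4 to align 8 for rss
rss at 40 (size 8, align 8) → ends 48
refcount at 48 (size 4, align 4) → ends 52
state at 52 (size 1, align 1) → ends 53

52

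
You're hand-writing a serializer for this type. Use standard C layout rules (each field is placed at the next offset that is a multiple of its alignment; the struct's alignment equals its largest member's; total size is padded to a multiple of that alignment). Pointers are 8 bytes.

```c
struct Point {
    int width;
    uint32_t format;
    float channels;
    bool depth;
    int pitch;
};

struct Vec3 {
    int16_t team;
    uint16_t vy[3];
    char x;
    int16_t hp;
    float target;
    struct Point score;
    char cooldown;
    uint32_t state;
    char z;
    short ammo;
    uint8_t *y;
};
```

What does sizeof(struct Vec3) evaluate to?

56 bytes

Point: @0: width [4B, align 4] → 4; @4: format [4B, align 4] → 8; @8: channels [4B, align 4] → 12; @12: depth [1B, align 1] → 13; +3 pad (align 4); @16: pitch [4B, align 4] → 20; size 20, align 4
@0: team [2B, align 2] → 2
@2: vy [6B, align 2] → 8
@8: x [1B, align 1] → 9
+1 pad (align 2)
@10: hp [2B, align 2] → 12
@12: target [4B, align 4] → 16
@16: score [20B, align 4] → 36
@36: cooldown [1B, align 1] → 37
+3 pad (align 4)
@40: state [4B, align 4] → 44
@44: z [1B, align 1] → 45
+1 pad (align 2)
@46: ammo [2B, align 2] → 48
@48: y [8B, align 8] → 56
size 56, align 8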